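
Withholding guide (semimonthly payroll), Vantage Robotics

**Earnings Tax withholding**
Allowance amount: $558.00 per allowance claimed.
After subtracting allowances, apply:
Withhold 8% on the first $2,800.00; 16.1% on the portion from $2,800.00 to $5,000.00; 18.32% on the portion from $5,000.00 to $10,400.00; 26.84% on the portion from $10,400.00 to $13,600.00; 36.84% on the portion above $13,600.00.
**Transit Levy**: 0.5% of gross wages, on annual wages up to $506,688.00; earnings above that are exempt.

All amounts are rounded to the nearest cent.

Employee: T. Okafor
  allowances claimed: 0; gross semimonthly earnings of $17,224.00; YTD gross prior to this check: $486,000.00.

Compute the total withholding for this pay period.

Earnings Tax: taxable = $17,224.00
  $2,426.36 + 36.84% × ($17,224.00 − $13,600.00) = $2,426.36 + 36.84% × $3,624.00 = $3,761.44
Transit Levy: 0.5% × $17,224.00 = $86.12
Total: $3,761.44 + $86.12 = $3,847.56

$3,847.56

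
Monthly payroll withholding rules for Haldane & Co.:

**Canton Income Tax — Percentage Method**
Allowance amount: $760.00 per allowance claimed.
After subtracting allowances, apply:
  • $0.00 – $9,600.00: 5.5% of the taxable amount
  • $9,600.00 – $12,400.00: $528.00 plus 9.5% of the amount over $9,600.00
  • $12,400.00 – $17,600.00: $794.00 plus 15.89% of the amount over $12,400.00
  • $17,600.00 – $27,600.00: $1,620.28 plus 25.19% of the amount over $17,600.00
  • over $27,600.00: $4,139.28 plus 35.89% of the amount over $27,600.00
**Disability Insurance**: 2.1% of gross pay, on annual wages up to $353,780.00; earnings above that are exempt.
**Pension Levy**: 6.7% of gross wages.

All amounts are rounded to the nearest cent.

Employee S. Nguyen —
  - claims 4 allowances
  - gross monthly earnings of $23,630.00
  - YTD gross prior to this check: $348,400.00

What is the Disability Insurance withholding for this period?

$112.98

Disability Insurance: cap $353,780.00 − YTD $348,400.00 = $5,380.00 subject; 2.1% × $5,380.00 = $112.98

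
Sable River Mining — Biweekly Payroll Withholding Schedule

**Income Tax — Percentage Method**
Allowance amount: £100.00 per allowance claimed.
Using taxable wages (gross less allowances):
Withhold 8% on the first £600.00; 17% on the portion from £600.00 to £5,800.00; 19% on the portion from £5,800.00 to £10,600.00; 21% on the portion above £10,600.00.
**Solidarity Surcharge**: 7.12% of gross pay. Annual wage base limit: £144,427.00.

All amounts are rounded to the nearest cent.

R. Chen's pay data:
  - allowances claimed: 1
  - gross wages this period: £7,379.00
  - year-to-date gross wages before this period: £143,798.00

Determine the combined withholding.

£1,257.79

Income Tax: taxable = £7,379.00 − 1×£100.00 = £7,279.00
  £932.00 + 19% × (£7,279.00 − £5,800.00) = £932.00 + 19% × £1,479.00 = £1,213.01
Solidarity Surcharge: cap £144,427.00 − YTD £143,798.00 = £629.00 subject; 7.12% × £629.00 = £44.78
Total: £1,213.01 + £44.78 = £1,257.79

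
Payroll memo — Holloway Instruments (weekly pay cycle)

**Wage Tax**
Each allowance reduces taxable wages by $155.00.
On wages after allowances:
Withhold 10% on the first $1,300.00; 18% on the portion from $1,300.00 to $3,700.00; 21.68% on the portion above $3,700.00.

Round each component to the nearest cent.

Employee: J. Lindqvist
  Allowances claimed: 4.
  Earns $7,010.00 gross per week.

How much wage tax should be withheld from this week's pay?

Wage Tax: taxable = $7,010.00 − 4×$155.00 = $6,390.00
  $562.00 + 21.68% × ($6,390.00 − $3,700.00) = $562.00 + 21.68% × $2,690.00 = $1,145.19

$1,145.19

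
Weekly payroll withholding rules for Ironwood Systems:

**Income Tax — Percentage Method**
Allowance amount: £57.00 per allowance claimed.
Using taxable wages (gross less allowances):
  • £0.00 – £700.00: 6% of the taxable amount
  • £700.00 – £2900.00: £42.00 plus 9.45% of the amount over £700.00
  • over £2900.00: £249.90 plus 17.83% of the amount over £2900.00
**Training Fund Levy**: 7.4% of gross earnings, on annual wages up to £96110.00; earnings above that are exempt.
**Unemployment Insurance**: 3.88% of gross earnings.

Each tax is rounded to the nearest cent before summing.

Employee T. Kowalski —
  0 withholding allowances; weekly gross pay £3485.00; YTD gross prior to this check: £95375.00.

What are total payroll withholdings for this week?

£543.82

Income Tax: taxable = £3485.00
  £249.90 + 17.83% × (£3485.00 − £2900.00) = £249.90 + 17.83% × £585.00 = £354.21
Training Fund Levy: cap £96110.00 − YTD £95375.00 = £735.00 subject; 7.4% × £735.00 = £54.39
Unemployment Insurance: 3.88% × £3485.00 = £135.22
Total: £354.21 + £54.39 + £135.22 = £543.82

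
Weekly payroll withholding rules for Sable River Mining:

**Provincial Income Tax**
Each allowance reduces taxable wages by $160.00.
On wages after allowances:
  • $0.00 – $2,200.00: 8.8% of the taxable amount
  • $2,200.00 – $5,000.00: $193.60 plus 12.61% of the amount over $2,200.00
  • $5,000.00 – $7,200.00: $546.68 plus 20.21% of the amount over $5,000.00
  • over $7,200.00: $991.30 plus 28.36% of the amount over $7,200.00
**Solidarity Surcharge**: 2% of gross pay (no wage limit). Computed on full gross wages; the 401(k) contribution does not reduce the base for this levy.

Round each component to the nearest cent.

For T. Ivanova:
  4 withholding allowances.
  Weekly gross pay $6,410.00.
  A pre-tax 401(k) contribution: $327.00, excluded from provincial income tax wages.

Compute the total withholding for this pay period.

$764.41

Provincial Income Tax: taxable = $6,410.00 − $327.00 − 4×$160.00 = $5,443.00
  $546.68 + 20.21% × ($5,443.00 − $5,000.00) = $546.68 + 20.21% × $443.00 = $636.21
Solidarity Surcharge: 2% × $6,410.00 = $128.20
Total: $636.21 + $128.20 = $764.41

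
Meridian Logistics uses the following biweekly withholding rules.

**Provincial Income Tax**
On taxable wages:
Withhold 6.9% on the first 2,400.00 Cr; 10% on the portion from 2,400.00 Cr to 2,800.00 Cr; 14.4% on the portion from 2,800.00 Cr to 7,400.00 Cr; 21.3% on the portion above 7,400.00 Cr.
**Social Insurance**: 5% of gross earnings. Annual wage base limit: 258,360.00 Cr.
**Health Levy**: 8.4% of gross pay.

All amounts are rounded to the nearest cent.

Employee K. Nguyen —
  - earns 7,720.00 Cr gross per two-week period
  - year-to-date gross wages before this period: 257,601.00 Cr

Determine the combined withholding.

1,622.59 Cr

Provincial Income Tax: taxable = 7,720.00 Cr
  868.00 Cr + 21.3% × (7,720.00 Cr − 7,400.00 Cr) = 868.00 Cr + 21.3% × 320.00 Cr = 936.16 Cr
Social Insurance: cap 258,360.00 Cr − YTD 257,601.00 Cr = 759.00 Cr subject; 5% × 759.00 Cr = 37.95 Cr
Health Levy: 8.4% × 7,720.00 Cr = 648.48 Cr
Total: 936.16 Cr + 37.95 Cr + 648.48 Cr = 1,622.59 Cr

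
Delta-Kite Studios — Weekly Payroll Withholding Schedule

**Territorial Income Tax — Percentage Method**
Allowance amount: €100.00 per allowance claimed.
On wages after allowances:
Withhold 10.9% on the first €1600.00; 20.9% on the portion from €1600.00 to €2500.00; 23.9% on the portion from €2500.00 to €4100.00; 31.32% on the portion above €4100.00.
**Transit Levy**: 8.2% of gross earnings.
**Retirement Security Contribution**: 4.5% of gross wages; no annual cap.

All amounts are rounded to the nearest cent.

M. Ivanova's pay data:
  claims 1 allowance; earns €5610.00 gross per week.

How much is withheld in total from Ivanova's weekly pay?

Territorial Income Tax: taxable = €5610.00 − 1×€100.00 = €5510.00
  €744.90 + 31.32% × (€5510.00 − €4100.00) = €744.90 + 31.32% × €1410.00 = €1186.51
Transit Levy: 8.2% × €5610.00 = €460.02
Retirement Security Contribution: 4.5% × €5610.00 = €252.45
Total: €1186.51 + €460.02 + €252.45 = €1898.98

€1898.98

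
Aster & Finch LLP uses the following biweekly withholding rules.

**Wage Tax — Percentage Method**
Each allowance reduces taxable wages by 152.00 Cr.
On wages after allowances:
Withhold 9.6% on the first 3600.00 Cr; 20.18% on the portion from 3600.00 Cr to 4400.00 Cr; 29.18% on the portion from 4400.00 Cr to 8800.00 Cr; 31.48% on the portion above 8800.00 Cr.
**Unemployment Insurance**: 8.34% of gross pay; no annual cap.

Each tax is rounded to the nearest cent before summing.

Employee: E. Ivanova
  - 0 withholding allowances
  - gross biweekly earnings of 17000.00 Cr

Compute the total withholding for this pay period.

5790.12 Cr

Wage Tax: taxable = 17000.00 Cr
  1790.96 Cr + 31.48% × (17000.00 Cr − 8800.00 Cr) = 1790.96 Cr + 31.48% × 8200.00 Cr = 4372.32 Cr
Unemployment Insurance: 8.34% × 17000.00 Cr = 1417.80 Cr
Total: 4372.32 Cr + 1417.80 Cr = 5790.12 Cr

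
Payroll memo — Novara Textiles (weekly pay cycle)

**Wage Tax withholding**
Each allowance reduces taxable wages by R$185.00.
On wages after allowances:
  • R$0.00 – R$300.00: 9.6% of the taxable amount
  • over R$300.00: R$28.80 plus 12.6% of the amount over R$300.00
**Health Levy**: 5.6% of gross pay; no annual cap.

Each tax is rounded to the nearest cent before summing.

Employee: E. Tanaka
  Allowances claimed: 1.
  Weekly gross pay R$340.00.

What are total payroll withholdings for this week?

Wage Tax: taxable = R$340.00 − 1×R$185.00 = R$155.00
  9.6% × R$155.00 = R$14.88
Health Levy: 5.6% × R$340.00 = R$19.04
Total: R$14.88 + R$19.04 = R$33.92

R$33.92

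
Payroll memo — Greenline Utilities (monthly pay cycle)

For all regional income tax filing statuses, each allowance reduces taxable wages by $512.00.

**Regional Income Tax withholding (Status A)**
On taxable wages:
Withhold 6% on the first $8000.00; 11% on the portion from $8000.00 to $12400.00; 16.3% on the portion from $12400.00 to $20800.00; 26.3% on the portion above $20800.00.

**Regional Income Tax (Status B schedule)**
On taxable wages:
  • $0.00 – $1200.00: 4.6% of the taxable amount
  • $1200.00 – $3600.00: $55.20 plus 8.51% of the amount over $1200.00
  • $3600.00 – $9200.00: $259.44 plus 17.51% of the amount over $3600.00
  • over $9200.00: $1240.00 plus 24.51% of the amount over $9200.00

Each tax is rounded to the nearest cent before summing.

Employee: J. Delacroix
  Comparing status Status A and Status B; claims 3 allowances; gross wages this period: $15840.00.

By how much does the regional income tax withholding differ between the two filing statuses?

$1216.64

Regional Income Tax (Status A): taxable = $15840.00 − 3×$512.00 = $14304.00
  $964.00 + 16.3% × ($14304.00 − $12400.00) = $964.00 + 16.3% × $1904.00 = $1274.35
Regional Income Tax (Status B): taxable = $15840.00 − 3×$512.00 = $14304.00
  $1240.00 + 24.51% × ($14304.00 − $9200.00) = $1240.00 + 24.51% × $5104.00 = $2490.99
Difference: |$1274.35 − $2490.99| = $1216.64 (higher under Status B)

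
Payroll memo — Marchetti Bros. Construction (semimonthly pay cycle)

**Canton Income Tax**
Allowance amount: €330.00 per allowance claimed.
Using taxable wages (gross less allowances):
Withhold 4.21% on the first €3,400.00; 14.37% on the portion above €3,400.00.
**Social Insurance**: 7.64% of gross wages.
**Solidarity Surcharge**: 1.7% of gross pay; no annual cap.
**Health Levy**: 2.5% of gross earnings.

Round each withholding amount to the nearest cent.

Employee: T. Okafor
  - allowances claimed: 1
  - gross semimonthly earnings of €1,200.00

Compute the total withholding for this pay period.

€178.71

Canton Income Tax: taxable = €1,200.00 − 1×€330.00 = €870.00
  4.21% × €870.00 = €36.63
Social Insurance: 7.64% × €1,200.00 = €91.68
Solidarity Surcharge: 1.7% × €1,200.00 = €20.40
Health Levy: 2.5% × €1,200.00 = €30.00
Total: €36.63 + €91.68 + €20.40 + €30.00 = €178.71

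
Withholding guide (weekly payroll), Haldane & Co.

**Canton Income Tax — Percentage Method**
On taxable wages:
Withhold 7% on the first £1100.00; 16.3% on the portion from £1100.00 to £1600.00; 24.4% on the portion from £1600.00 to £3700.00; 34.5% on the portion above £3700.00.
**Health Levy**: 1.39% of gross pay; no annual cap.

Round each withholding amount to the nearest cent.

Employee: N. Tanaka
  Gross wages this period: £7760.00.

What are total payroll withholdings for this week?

Canton Income Tax: taxable = £7760.00
  £670.90 + 34.5% × (£7760.00 − £3700.00) = £670.90 + 34.5% × £4060.00 = £2071.60
Health Levy: 1.39% × £7760.00 = £107.86
Total: £2071.60 + £107.86 = £2179.46

£2179.46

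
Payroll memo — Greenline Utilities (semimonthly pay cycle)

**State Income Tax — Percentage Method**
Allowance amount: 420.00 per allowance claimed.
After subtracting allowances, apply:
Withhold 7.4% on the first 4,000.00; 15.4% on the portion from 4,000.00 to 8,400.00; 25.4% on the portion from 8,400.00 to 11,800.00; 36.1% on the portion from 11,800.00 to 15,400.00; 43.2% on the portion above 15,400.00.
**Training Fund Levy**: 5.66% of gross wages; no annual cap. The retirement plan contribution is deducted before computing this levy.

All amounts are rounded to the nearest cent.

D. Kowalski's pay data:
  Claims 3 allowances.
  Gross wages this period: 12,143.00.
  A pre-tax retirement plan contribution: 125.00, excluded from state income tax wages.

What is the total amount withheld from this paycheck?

2,252.75

State Income Tax: taxable = 12,143.00 − 125.00 − 3×420.00 = 10,758.00
  973.60 + 25.4% × (10,758.00 − 8,400.00) = 973.60 + 25.4% × 2,358.00 = 1,572.53
Training Fund Levy: 5.66% × 12,018.00 = 680.22
Total: 1,572.53 + 680.22 = 2,252.75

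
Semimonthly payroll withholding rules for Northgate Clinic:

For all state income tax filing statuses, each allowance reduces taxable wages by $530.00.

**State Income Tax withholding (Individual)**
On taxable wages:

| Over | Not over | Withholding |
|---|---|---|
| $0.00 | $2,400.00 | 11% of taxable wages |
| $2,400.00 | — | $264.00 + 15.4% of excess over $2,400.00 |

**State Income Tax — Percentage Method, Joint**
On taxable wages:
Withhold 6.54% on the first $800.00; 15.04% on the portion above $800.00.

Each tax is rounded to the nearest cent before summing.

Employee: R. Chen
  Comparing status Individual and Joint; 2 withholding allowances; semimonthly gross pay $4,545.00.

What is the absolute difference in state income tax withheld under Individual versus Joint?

$25.05

State Income Tax (Individual): taxable = $4,545.00 − 2×$530.00 = $3,485.00
  $264.00 + 15.4% × ($3,485.00 − $2,400.00) = $264.00 + 15.4% × $1,085.00 = $431.09
State Income Tax (Joint): taxable = $4,545.00 − 2×$530.00 = $3,485.00
  $52.32 + 15.04% × ($3,485.00 − $800.00) = $52.32 + 15.04% × $2,685.00 = $456.14
Difference: |$431.09 − $456.14| = $25.05 (higher under Joint)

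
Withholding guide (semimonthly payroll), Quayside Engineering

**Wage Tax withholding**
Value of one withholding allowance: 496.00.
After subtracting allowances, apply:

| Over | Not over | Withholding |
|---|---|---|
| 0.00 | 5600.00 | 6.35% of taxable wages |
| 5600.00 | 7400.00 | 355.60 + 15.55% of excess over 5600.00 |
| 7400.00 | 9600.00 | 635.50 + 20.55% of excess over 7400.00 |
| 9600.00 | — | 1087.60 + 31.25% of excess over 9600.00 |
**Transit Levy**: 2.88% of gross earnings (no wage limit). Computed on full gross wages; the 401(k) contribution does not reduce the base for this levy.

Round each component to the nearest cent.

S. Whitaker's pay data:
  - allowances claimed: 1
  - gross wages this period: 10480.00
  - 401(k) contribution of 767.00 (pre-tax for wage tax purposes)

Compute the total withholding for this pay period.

1310.71

Wage Tax: taxable = 10480.00 − 767.00 − 1×496.00 = 9217.00
  635.50 + 20.55% × (9217.00 − 7400.00) = 635.50 + 20.55% × 1817.00 = 1008.89
Transit Levy: 2.88% × 10480.00 = 301.82
Total: 1008.89 + 301.82 = 1310.71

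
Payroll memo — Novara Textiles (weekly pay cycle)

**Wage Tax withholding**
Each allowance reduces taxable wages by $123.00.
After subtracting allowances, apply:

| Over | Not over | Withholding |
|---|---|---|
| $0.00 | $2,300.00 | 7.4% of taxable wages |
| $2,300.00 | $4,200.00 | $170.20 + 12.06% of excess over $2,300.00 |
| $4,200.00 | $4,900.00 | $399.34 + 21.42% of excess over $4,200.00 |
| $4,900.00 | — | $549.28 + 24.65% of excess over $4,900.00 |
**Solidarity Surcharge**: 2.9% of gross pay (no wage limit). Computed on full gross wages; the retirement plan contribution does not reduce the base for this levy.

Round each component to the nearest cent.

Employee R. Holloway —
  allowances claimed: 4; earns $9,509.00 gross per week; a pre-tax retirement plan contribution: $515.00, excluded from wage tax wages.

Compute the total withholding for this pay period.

$1,712.93

Wage Tax: taxable = $9,509.00 − $515.00 − 4×$123.00 = $8,502.00
  $549.28 + 24.65% × ($8,502.00 − $4,900.00) = $549.28 + 24.65% × $3,602.00 = $1,437.17
Solidarity Surcharge: 2.9% × $9,509.00 = $275.76
Total: $1,437.17 + $275.76 = $1,712.93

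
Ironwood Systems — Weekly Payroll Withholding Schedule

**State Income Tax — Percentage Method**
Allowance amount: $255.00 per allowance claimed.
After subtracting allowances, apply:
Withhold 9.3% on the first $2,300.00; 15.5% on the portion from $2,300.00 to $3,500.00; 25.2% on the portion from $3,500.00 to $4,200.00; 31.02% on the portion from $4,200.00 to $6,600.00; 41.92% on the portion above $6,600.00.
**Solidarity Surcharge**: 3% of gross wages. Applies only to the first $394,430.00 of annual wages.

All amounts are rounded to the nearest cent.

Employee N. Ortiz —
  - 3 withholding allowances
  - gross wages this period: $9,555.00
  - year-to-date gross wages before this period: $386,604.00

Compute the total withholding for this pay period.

State Income Tax: taxable = $9,555.00 − 3×$255.00 = $8,790.00
  $1,320.78 + 41.92% × ($8,790.00 − $6,600.00) = $1,320.78 + 41.92% × $2,190.00 = $2,238.83
Solidarity Surcharge: cap $394,430.00 − YTD $386,604.00 = $7,826.00 subject; 3% × $7,826.00 = $234.78
Total: $2,238.83 + $234.78 = $2,473.61

$2,473.61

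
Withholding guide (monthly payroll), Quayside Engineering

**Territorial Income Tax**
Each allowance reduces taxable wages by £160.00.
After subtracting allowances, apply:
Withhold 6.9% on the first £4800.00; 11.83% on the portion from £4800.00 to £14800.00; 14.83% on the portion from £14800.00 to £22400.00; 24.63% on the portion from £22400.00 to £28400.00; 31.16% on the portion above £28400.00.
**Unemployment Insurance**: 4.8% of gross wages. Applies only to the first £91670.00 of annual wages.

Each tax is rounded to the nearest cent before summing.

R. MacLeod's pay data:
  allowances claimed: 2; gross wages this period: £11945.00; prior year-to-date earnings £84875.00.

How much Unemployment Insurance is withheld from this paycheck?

£326.16

Unemployment Insurance: cap £91670.00 − YTD £84875.00 = £6795.00 subject; 4.8% × £6795.00 = £326.16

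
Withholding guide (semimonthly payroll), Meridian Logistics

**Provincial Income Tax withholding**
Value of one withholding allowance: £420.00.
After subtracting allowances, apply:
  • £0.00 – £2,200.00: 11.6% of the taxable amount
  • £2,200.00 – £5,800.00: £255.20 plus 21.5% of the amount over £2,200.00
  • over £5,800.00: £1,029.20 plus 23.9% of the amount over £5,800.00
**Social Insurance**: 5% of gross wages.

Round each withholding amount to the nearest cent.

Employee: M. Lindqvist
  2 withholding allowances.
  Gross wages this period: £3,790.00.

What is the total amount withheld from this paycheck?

Provincial Income Tax: taxable = £3,790.00 − 2×£420.00 = £2,950.00
  £255.20 + 21.5% × (£2,950.00 − £2,200.00) = £255.20 + 21.5% × £750.00 = £416.45
Social Insurance: 5% × £3,790.00 = £189.50
Total: £416.45 + £189.50 = £605.95

£605.95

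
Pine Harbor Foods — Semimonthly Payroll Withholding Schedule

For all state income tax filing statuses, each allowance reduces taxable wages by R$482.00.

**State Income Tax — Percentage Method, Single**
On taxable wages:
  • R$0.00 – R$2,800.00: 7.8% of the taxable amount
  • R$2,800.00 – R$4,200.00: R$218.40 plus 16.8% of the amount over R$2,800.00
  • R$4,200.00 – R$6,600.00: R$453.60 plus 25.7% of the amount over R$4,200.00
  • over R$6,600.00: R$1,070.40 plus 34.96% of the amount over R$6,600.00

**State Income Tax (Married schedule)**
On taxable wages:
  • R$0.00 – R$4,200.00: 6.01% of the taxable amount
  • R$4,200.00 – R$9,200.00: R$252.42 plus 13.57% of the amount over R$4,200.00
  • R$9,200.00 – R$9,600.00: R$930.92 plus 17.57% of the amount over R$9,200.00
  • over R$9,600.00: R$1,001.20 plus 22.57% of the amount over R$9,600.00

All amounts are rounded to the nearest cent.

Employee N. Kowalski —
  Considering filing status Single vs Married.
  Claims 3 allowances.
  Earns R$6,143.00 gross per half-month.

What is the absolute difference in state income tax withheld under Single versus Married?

R$261.47

State Income Tax (Single): taxable = R$6,143.00 − 3×R$482.00 = R$4,697.00
  R$453.60 + 25.7% × (R$4,697.00 − R$4,200.00) = R$453.60 + 25.7% × R$497.00 = R$581.33
State Income Tax (Married): taxable = R$6,143.00 − 3×R$482.00 = R$4,697.00
  R$252.42 + 13.57% × (R$4,697.00 − R$4,200.00) = R$252.42 + 13.57% × R$497.00 = R$319.86
Difference: |R$581.33 − R$319.86| = R$261.47 (higher under Single)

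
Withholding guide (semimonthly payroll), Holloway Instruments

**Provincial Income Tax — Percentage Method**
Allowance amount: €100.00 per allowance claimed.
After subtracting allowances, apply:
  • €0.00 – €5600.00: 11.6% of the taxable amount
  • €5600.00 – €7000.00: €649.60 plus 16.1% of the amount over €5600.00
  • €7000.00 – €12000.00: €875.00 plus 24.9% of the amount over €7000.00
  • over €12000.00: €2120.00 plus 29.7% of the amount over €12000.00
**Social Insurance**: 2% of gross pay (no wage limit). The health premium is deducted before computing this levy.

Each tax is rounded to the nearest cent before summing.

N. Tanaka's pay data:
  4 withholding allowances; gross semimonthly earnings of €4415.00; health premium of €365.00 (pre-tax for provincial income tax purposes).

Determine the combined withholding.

Provincial Income Tax: taxable = €4415.00 − €365.00 − 4×€100.00 = €3650.00
  11.6% × €3650.00 = €423.40
Social Insurance: 2% × €4050.00 = €81.00
Total: €423.40 + €81.00 = €504.40

€504.40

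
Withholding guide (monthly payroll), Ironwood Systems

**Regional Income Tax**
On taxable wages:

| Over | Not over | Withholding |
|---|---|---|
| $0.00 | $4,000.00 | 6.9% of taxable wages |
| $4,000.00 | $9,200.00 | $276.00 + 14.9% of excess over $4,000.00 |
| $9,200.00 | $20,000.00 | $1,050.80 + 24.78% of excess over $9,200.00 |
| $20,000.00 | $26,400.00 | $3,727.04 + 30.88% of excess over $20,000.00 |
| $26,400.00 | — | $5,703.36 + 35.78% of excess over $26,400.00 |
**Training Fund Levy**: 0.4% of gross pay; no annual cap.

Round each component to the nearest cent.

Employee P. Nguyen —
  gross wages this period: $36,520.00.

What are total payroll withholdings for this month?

$9,470.38

Regional Income Tax: taxable = $36,520.00
  $5,703.36 + 35.78% × ($36,520.00 − $26,400.00) = $5,703.36 + 35.78% × $10,120.00 = $9,324.30
Training Fund Levy: 0.4% × $36,520.00 = $146.08
Total: $9,324.30 + $146.08 = $9,470.38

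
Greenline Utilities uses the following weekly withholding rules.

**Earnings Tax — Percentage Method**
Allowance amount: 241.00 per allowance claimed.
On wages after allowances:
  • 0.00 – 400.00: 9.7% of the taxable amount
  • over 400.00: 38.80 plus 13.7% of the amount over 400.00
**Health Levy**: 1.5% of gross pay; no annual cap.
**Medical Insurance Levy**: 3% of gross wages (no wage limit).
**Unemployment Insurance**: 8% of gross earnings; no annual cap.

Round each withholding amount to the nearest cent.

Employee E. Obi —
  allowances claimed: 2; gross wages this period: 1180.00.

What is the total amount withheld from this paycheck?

227.13

Earnings Tax: taxable = 1180.00 − 2×241.00 = 698.00
  38.80 + 13.7% × (698.00 − 400.00) = 38.80 + 13.7% × 298.00 = 79.63
Health Levy: 1.5% × 1180.00 = 17.70
Medical Insurance Levy: 3% × 1180.00 = 35.40
Unemployment Insurance: 8% × 1180.00 = 94.40
Total: 79.63 + 17.70 + 35.40 + 94.40 = 227.13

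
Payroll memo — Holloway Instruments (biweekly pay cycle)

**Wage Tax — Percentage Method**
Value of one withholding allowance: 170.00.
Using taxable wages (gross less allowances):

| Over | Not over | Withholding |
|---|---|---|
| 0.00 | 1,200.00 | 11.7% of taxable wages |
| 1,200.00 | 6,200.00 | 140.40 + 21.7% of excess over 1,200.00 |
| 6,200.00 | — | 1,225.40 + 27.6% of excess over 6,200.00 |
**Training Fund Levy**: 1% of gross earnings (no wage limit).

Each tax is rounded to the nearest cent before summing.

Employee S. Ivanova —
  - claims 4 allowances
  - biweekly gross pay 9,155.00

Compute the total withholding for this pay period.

1,944.85

Wage Tax: taxable = 9,155.00 − 4×170.00 = 8,475.00
  1,225.40 + 27.6% × (8,475.00 − 6,200.00) = 1,225.40 + 27.6% × 2,275.00 = 1,853.30
Training Fund Levy: 1% × 9,155.00 = 91.55
Total: 1,853.30 + 91.55 = 1,944.85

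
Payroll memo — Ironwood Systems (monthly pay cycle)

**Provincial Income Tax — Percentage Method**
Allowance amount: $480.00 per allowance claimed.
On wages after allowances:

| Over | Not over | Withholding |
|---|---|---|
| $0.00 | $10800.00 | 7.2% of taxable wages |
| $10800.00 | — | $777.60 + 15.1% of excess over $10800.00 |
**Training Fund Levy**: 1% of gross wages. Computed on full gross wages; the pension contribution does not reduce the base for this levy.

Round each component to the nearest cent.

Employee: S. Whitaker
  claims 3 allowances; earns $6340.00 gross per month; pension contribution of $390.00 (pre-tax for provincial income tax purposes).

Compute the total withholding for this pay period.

$388.12

Provincial Income Tax: taxable = $6340.00 − $390.00 − 3×$480.00 = $4510.00
  7.2% × $4510.00 = $324.72
Training Fund Levy: 1% × $6340.00 = $63.40
Total: $324.72 + $63.40 = $388.12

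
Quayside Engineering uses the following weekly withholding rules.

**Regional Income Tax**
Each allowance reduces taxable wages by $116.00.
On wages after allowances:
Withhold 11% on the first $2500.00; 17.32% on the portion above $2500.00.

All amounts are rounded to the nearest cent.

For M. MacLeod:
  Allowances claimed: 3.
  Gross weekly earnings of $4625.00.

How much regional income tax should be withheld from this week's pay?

$582.78

Regional Income Tax: taxable = $4625.00 − 3×$116.00 = $4277.00
  $275.00 + 17.32% × ($4277.00 − $2500.00) = $275.00 + 17.32% × $1777.00 = $582.78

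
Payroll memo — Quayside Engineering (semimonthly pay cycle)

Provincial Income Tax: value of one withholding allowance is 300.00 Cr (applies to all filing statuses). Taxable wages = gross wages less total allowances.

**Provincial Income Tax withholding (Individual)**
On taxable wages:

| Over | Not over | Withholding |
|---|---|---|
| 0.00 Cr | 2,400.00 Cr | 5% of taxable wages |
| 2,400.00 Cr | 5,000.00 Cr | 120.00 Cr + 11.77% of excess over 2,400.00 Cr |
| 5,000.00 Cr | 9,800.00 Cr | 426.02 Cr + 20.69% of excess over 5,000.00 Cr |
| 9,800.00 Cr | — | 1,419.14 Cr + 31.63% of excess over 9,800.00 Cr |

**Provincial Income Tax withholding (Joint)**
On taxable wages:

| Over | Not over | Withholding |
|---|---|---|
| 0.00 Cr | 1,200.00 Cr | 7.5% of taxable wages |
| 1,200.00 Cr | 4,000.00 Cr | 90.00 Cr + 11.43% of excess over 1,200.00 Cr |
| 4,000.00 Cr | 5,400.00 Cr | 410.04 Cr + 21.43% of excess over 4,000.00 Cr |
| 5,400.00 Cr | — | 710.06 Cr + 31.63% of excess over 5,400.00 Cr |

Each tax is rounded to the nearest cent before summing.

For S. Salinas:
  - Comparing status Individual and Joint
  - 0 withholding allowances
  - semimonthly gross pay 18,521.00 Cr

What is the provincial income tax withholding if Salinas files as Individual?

4,177.59 Cr

Provincial Income Tax (Individual): taxable = 18,521.00 Cr
  1,419.14 Cr + 31.63% × (18,521.00 Cr − 9,800.00 Cr) = 1,419.14 Cr + 31.63% × 8,721.00 Cr = 4,177.59 Cr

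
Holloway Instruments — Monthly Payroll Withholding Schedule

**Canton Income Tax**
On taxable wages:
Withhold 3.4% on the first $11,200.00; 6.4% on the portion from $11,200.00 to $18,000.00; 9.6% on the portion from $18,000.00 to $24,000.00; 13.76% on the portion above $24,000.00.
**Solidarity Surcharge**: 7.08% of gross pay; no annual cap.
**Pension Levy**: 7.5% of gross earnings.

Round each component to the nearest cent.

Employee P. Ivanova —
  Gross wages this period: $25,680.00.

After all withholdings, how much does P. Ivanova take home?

Canton Income Tax: taxable = $25,680.00
  $1,392.00 + 13.76% × ($25,680.00 − $24,000.00) = $1,392.00 + 13.76% × $1,680.00 = $1,623.17
Solidarity Surcharge: 7.08% × $25,680.00 = $1,818.14
Pension Levy: 7.5% × $25,680.00 = $1,926.00
Total withheld: $1,623.17 + $1,818.14 + $1,926.00 = $5,367.31
Net pay: $25,680.00 − $5,367.31 = $20,312.69

$20,312.69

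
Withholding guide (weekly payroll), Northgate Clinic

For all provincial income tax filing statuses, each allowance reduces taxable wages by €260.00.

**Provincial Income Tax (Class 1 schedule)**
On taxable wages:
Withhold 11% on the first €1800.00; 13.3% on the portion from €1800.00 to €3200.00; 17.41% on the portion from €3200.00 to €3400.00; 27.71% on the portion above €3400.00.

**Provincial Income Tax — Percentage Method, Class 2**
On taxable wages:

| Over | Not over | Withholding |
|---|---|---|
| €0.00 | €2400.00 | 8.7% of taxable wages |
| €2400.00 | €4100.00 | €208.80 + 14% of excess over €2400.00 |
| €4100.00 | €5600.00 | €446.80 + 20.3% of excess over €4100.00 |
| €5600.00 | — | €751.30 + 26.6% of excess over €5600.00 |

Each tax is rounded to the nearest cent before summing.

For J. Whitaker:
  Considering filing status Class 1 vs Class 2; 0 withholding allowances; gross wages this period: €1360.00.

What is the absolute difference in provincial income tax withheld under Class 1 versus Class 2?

€31.28

Provincial Income Tax (Class 1): taxable = €1360.00
  11% × €1360.00 = €149.60
Provincial Income Tax (Class 2): taxable = €1360.00
  8.7% × €1360.00 = €118.32
Difference: |€149.60 − €118.32| = €31.28 (higher under Class 1)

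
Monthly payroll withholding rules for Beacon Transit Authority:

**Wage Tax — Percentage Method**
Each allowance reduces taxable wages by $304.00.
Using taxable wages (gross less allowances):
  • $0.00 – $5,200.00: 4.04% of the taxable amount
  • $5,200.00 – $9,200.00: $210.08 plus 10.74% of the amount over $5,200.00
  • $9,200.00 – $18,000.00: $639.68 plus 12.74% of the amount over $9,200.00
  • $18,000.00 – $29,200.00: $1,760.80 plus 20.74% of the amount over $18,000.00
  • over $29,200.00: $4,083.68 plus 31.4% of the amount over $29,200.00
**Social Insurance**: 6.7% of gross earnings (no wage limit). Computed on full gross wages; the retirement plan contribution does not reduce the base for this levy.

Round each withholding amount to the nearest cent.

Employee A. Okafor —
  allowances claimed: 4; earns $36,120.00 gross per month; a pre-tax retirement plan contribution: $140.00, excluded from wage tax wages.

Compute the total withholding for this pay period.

Wage Tax: taxable = $36,120.00 − $140.00 − 4×$304.00 = $34,764.00
  $4,083.68 + 31.4% × ($34,764.00 − $29,200.00) = $4,083.68 + 31.4% × $5,564.00 = $5,830.78
Social Insurance: 6.7% × $36,120.00 = $2,420.04
Total: $5,830.78 + $2,420.04 = $8,250.82

$8,250.82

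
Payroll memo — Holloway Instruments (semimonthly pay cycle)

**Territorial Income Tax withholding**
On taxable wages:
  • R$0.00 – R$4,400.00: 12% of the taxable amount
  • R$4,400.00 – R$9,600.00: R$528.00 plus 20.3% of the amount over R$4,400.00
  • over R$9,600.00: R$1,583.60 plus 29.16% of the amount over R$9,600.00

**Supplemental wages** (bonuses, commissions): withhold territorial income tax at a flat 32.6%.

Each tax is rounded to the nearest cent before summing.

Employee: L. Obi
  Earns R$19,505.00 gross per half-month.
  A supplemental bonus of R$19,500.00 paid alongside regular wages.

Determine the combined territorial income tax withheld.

R$10,828.90

Territorial Income Tax: taxable = R$19,505.00
  R$1,583.60 + 29.16% × (R$19,505.00 − R$9,600.00) = R$1,583.60 + 29.16% × R$9,905.00 = R$4,471.90
Supplemental (32.6% flat on bonus): 32.6% × R$19,500.00 = R$6,357.00
Total territorial income tax: R$4,471.90 + R$6,357.00 = R$10,828.90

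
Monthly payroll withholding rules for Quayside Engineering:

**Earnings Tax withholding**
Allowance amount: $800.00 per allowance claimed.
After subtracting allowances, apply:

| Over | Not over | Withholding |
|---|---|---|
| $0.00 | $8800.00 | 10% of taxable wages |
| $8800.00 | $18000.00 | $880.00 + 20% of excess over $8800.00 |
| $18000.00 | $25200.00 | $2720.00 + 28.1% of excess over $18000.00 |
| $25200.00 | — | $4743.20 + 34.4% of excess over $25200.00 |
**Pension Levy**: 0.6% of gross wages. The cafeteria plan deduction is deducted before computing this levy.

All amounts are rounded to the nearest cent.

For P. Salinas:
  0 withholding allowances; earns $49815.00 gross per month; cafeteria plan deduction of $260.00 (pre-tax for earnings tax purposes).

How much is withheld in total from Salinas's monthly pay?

Earnings Tax: taxable = $49815.00 − $260.00 = $49555.00
  $4743.20 + 34.4% × ($49555.00 − $25200.00) = $4743.20 + 34.4% × $24355.00 = $13121.32
Pension Levy: 0.6% × $49555.00 = $297.33
Total: $13121.32 + $297.33 = $13418.65

$13418.65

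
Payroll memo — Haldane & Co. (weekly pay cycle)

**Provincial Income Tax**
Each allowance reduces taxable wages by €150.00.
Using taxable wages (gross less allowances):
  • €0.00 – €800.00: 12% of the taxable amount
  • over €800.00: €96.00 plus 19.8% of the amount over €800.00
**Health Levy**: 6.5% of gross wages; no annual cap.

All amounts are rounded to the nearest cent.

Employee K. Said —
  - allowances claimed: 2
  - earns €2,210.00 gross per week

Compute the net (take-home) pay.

Provincial Income Tax: taxable = €2,210.00 − 2×€150.00 = €1,910.00
  €96.00 + 19.8% × (€1,910.00 − €800.00) = €96.00 + 19.8% × €1,110.00 = €315.78
Health Levy: 6.5% × €2,210.00 = €143.65
Total withheld: €315.78 + €143.65 = €459.43
Net pay: €2,210.00 − €459.43 = €1,750.57

€1,750.57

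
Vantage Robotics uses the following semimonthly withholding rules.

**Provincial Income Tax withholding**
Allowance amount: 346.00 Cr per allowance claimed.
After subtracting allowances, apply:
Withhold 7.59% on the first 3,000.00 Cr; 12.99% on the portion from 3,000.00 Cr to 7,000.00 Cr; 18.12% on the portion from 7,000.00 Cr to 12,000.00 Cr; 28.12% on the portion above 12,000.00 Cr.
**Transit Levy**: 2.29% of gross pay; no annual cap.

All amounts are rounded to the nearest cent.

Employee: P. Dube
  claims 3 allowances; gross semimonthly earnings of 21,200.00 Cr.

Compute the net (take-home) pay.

16,766.07 Cr

Provincial Income Tax: taxable = 21,200.00 Cr − 3×346.00 Cr = 20,162.00 Cr
  1,653.30 Cr + 28.12% × (20,162.00 Cr − 12,000.00 Cr) = 1,653.30 Cr + 28.12% × 8,162.00 Cr = 3,948.45 Cr
Transit Levy: 2.29% × 21,200.00 Cr = 485.48 Cr
Total withheld: 3,948.45 Cr + 485.48 Cr = 4,433.93 Cr
Net pay: 21,200.00 Cr − 4,433.93 Cr = 16,766.07 Cr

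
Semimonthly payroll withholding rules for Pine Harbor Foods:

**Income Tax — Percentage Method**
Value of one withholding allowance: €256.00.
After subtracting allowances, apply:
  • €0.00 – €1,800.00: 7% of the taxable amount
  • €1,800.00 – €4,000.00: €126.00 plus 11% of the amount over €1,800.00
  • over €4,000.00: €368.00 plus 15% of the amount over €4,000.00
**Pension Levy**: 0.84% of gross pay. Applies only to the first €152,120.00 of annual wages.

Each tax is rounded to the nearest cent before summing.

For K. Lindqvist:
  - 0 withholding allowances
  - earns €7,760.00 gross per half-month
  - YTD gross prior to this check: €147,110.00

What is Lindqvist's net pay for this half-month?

Income Tax: taxable = €7,760.00
  €368.00 + 15% × (€7,760.00 − €4,000.00) = €368.00 + 15% × €3,760.00 = €932.00
Pension Levy: cap €152,120.00 − YTD €147,110.00 = €5,010.00 subject; 0.84% × €5,010.00 = €42.08
Total withheld: €932.00 + €42.08 = €974.08
Net pay: €7,760.00 − €974.08 = €6,785.92

€6,785.92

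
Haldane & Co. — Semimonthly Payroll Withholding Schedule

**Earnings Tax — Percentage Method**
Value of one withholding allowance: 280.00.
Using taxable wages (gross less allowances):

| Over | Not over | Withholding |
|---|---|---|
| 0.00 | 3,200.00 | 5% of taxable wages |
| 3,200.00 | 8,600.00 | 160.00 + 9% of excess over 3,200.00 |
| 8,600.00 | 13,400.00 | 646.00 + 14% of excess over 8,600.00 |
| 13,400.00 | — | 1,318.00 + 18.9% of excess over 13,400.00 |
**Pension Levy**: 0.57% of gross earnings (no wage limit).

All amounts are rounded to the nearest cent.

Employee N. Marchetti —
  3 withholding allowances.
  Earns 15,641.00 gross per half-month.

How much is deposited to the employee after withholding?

13,969.06

Earnings Tax: taxable = 15,641.00 − 3×280.00 = 14,801.00
  1,318.00 + 18.9% × (14,801.00 − 13,400.00) = 1,318.00 + 18.9% × 1,401.00 = 1,582.79
Pension Levy: 0.57% × 15,641.00 = 89.15
Total withheld: 1,582.79 + 89.15 = 1,671.94
Net pay: 15,641.00 − 1,671.94 = 13,969.06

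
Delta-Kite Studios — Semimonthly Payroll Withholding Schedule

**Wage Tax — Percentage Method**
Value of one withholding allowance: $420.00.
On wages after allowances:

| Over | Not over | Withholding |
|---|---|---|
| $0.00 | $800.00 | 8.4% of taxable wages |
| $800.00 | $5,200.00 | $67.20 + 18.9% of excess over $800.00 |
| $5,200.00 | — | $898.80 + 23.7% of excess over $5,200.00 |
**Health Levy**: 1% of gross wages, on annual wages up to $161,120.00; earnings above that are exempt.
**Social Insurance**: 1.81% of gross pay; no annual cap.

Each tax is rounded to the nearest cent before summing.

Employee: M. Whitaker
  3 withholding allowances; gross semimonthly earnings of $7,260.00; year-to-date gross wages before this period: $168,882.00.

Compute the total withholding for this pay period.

Wage Tax: taxable = $7,260.00 − 3×$420.00 = $6,000.00
  $898.80 + 23.7% × ($6,000.00 − $5,200.00) = $898.80 + 23.7% × $800.00 = $1,088.40
Health Levy: YTD $168,882.00 ≥ cap $161,120.00 → $0.00
Social Insurance: 1.81% × $7,260.00 = $131.41
Total: $1,088.40 + $0.00 + $131.41 = $1,219.81

$1,219.81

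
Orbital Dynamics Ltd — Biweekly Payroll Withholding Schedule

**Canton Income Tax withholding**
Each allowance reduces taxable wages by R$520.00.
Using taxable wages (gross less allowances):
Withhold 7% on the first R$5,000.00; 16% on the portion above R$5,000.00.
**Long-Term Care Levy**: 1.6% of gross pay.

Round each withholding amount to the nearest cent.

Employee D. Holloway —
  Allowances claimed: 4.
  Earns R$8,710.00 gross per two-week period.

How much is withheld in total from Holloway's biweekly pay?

R$750.16

Canton Income Tax: taxable = R$8,710.00 − 4×R$520.00 = R$6,630.00
  R$350.00 + 16% × (R$6,630.00 − R$5,000.00) = R$350.00 + 16% × R$1,630.00 = R$610.80
Long-Term Care Levy: 1.6% × R$8,710.00 = R$139.36
Total: R$610.80 + R$139.36 = R$750.16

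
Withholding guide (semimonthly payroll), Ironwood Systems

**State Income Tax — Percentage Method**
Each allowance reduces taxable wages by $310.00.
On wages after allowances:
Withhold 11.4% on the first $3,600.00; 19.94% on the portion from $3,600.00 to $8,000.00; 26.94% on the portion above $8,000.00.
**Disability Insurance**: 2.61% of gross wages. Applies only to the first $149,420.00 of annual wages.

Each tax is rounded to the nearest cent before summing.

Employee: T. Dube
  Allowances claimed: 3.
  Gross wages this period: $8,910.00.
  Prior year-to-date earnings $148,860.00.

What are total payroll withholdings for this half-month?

$1,298.39

State Income Tax: taxable = $8,910.00 − 3×$310.00 = $7,980.00
  $410.40 + 19.94% × ($7,980.00 − $3,600.00) = $410.40 + 19.94% × $4,380.00 = $1,283.77
Disability Insurance: cap $149,420.00 − YTD $148,860.00 = $560.00 subject; 2.61% × $560.00 = $14.62
Total: $1,283.77 + $14.62 = $1,298.39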